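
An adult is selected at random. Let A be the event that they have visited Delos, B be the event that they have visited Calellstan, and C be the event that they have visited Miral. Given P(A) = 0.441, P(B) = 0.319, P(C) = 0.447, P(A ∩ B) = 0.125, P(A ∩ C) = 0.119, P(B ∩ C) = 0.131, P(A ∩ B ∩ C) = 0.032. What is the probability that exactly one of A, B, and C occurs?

0.553

Using the inclusion–exclusion count for exactly one event:
P(exactly one) = 0.441 + 0.319 + 0.447 − 2·0.125 − 2·0.119 − 2·0.131 + 3·0.032 = 0.553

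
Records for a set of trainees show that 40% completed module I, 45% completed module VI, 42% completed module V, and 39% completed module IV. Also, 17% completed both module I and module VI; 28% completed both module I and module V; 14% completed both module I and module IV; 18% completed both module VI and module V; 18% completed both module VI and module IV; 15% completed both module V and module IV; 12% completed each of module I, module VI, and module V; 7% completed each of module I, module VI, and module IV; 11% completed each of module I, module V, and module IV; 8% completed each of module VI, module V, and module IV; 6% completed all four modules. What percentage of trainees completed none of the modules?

P(at least one) = 40 + 45 + 42 + 39 − 17 − 28 − 14 − 18 − 18 − 15 + 12 + 7 + 11 + 8 − 6 = 88%
P(none) = 100% − 88% = 12%

12%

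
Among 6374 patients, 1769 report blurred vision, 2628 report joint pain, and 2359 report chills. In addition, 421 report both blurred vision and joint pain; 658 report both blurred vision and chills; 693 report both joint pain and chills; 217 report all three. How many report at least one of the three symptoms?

5201

By inclusion–exclusion:
N(≥1) = 1769 + 2628 + 2359 − 421 − 658 − 693 + 217 = 5201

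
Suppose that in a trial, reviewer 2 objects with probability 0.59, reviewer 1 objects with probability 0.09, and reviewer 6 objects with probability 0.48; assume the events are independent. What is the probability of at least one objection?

0.805988

Independence gives P(none) = ∏(1 − pᵢ).
P(none) = (1 − 0.59) × (1 − 0.09) × (1 − 0.48) = 0.41 × 0.91 × 0.52 = 0.194012
P(at least one) = 1 − 0.194012 = 0.805988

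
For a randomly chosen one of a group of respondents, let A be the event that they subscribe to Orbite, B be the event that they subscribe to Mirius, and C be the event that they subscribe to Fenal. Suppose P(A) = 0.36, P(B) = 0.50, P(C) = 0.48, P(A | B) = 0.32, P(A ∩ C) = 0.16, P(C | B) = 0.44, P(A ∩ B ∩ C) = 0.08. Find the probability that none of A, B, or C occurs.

0.12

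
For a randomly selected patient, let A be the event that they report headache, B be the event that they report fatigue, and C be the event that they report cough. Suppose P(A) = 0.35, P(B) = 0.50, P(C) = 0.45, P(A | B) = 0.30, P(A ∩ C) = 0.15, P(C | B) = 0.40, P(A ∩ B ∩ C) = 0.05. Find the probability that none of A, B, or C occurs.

P(A ∩ B) = P(B)·P(A|B) = 0.50 × 0.30 = 0.15
P(B ∩ C) = P(B)·P(C|B) = 0.50 × 0.40 = 0.20
Using inclusion–exclusion:
P(A ∪ B ∪ C) = 0.35 + 0.50 + 0.45 − 0.15 − 0.15 − 0.20 + 0.05 = 0.85
P(none) = 1 − 0.85 = 0.15

0.15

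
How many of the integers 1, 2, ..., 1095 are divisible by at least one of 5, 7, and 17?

388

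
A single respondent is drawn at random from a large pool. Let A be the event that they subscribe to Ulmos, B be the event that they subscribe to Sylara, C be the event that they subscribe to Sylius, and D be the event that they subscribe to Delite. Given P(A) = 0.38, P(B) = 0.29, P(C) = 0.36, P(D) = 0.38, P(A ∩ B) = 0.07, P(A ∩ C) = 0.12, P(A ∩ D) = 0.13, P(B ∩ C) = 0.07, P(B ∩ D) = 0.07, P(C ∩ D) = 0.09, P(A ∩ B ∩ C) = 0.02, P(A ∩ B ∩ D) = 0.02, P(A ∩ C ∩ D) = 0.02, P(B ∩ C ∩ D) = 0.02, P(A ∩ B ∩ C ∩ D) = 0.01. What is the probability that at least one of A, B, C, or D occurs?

P(A ∪ B ∪ C ∪ D) = 0.38 + 0.29 + 0.36 + 0.38 − 0.07 − 0.12 − 0.13 − 0.07 − 0.07 − 0.09 + 0.02 + 0.02 + 0.02 + 0.02 − 0.01 = 0.93

0.93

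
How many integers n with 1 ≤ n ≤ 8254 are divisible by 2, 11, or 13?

4790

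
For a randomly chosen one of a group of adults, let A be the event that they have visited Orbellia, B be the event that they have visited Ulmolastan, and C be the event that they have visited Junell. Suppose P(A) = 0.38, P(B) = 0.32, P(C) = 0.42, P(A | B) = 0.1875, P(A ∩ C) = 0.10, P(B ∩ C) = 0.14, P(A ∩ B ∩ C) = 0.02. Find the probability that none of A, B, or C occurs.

0.16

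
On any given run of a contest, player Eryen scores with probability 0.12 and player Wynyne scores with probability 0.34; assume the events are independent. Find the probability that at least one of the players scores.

0.4192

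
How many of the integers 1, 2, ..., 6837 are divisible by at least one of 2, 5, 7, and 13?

4672

floor(6837/2) + floor(6837/5) + floor(6837/7) + floor(6837/13) − floor(6837/10) − floor(6837/14) − floor(6837/26) − floor(6837/35) − floor(6837/65) − floor(6837/91) + floor(6837/70) + floor(6837/130) + floor(6837/182) + floor(6837/455) − floor(6837/910) = 3418 + 1367 + 976 + 525 − 683 − 488 − 262 − 195 − 105 − 75 + 97 + 52 + 37 + 15 − 7 = 4672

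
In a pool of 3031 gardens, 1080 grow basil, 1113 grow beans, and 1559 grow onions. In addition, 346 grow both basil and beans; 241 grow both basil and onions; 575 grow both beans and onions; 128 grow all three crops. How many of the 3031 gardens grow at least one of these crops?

2718

Using inclusion–exclusion:
|at least one| = 1080 + 1113 + 1559 − 346 − 241 − 575 + 128 = 2718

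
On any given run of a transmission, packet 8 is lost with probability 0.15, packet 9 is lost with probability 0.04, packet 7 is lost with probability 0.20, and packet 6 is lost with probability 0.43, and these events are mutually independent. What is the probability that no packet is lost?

0.372096

P(none) = (1 − 0.15) × (1 − 0.04) × (1 − 0.20) × (1 − 0.43) = 0.85 × 0.96 × 0.80 × 0.57 = 0.372096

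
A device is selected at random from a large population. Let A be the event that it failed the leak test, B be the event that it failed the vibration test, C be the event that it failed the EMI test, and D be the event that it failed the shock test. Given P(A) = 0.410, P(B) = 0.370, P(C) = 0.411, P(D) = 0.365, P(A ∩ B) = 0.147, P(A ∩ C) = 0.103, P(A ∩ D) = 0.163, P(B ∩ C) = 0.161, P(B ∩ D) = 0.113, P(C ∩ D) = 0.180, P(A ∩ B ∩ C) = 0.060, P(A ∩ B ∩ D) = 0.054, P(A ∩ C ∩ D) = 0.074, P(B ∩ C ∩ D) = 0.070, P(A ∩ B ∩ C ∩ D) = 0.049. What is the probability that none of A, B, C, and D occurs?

0.102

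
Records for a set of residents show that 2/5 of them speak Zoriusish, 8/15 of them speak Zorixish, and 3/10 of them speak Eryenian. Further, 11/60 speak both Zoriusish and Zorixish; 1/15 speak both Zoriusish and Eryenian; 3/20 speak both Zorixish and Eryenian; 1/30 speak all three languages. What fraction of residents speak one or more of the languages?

P(union) = 2/5 + 8/15 + 3/10 − 11/60 − 1/15 − 3/20 + 1/30 = 13/15

13/15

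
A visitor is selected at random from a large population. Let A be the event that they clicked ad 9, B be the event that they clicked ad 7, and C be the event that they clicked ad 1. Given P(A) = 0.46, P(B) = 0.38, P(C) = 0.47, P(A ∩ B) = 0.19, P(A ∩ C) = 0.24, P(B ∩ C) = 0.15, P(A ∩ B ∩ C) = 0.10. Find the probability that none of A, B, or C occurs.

0.17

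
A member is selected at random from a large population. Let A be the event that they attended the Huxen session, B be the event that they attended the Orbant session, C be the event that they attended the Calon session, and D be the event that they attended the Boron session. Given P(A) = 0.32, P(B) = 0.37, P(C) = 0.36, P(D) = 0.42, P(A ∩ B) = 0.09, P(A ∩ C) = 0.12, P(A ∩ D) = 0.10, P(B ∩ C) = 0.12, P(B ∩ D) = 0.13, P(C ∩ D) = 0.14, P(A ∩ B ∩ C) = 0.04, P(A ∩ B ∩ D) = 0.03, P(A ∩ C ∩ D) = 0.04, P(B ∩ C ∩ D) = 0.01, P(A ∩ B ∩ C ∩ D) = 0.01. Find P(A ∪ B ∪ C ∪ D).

Inclusion–exclusion gives
P(A ∪ B ∪ C ∪ D) = 0.32 + 0.37 + 0.36 + 0.42 − 0.09 − 0.12 − 0.10 − 0.12 − 0.13 − 0.14 + 0.04 + 0.03 + 0.04 + 0.01 − 0.01 = 0.88

0.88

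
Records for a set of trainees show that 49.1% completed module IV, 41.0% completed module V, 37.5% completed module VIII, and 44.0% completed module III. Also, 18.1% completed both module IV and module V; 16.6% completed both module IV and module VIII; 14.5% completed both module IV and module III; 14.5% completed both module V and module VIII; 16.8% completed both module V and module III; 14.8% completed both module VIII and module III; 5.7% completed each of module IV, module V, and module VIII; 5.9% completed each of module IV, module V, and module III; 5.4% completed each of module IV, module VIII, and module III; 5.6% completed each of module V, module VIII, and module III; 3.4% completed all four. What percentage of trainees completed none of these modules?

4.5%

By inclusion-exclusion,
P(union) = 49.1 + 41.0 + 37.5 + 44.0 − 18.1 − 16.6 − 14.5 − 14.5 − 16.8 − 14.8 + 5.7 + 5.9 + 5.4 + 5.6 − 3.4 = 95.5%
P(none) = 100% − 95.5% = 4.5%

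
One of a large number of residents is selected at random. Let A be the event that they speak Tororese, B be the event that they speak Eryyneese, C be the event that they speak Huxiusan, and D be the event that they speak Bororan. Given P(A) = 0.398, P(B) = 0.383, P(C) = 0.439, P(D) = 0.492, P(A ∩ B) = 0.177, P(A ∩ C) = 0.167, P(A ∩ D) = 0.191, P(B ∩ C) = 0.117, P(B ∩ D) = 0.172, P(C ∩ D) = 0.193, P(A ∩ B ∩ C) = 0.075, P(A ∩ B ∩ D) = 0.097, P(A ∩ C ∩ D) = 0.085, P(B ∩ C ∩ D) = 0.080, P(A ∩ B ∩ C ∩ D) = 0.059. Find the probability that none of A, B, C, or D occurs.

P(A ∪ B ∪ C ∪ D) = 0.398 + 0.383 + 0.439 + 0.492 − 0.177 − 0.167 − 0.191 − 0.117 − 0.172 − 0.193 + 0.075 + 0.097 + 0.085 + 0.080 − 0.059 = 0.973
P(none) = 1 − 0.973 = 0.027

0.027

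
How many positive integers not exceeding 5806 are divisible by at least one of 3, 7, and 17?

floor(5806/3) + floor(5806/7) + floor(5806/17) − floor(5806/21) − floor(5806/51) − floor(5806/119) + floor(5806/357) = 1935 + 829 + 341 − 276 − 113 − 48 + 16 = 2684

2684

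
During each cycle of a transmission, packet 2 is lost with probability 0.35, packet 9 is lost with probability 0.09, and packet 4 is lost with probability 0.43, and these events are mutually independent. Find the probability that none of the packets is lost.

P(none) = (1 − 0.35) × (1 − 0.09) × (1 − 0.43) = 0.65 × 0.91 × 0.57 = 0.337155

0.337155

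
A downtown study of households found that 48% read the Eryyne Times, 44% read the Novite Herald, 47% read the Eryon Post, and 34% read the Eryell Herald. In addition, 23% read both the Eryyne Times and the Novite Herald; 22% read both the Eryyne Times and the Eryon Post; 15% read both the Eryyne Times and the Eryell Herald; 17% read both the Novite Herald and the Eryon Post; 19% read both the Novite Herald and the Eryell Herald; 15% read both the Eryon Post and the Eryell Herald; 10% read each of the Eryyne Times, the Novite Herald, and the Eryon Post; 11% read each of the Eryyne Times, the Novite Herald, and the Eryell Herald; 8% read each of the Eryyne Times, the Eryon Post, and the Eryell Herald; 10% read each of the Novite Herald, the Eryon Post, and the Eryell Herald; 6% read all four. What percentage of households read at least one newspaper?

95%

By inclusion–exclusion:
P(at least one) = 48 + 44 + 47 + 34 − 23 − 22 − 15 − 17 − 19 − 15 + 10 + 11 + 8 + 10 − 6 = 95%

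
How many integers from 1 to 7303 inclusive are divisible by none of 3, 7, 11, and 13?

3503

⌊7303/3⌋ + ⌊7303/7⌋ + ⌊7303/11⌋ + ⌊7303/13⌋ − ⌊7303/21⌋ − ⌊7303/33⌋ − ⌊7303/39⌋ − ⌊7303/77⌋ − ⌊7303/91⌋ − ⌊7303/143⌋ + ⌊7303/231⌋ + ⌊7303/273⌋ + ⌊7303/429⌋ + ⌊7303/1001⌋ − ⌊7303/3003⌋ = 2434 + 1043 + 663 + 561 − 347 − 221 − 187 − 94 − 80 − 51 + 31 + 26 + 17 + 7 − 2 = 3800
7303 − 3800 = 3503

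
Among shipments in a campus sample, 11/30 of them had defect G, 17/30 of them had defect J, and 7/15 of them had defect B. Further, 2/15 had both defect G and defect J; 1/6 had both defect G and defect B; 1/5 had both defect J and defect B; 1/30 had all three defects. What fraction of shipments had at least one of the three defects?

14/15

Inclusion–exclusion gives
P(at least one) = 11/30 + 17/30 + 7/15 − 2/15 − 1/6 − 1/5 + 1/30 = 14/15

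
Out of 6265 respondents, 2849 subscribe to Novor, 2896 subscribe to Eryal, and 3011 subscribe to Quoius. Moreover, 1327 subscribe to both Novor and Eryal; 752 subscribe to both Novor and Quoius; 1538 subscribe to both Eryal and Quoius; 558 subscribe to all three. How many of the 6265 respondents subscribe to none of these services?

Inclusion–exclusion gives
N(≥1) = 2849 + 2896 + 3011 − 1327 − 752 − 1538 + 558 = 5697
None: 6265 − 5697 = 568

568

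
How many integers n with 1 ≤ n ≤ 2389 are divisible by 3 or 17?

890

Inclusion–exclusion gives
796 + 140 − 46 = 890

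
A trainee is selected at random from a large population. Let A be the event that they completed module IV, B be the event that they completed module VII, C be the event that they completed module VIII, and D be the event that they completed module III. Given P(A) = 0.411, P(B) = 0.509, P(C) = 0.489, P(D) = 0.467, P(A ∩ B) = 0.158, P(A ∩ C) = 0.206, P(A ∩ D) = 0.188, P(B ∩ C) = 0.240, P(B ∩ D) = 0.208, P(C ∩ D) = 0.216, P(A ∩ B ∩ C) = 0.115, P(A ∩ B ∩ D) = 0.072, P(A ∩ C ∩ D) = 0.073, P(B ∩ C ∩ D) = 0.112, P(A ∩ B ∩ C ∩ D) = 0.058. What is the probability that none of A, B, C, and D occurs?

0.026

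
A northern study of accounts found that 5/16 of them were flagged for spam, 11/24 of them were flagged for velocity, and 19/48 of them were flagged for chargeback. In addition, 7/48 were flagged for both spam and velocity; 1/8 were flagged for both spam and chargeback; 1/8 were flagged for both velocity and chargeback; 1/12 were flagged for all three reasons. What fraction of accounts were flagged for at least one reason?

41/48

P(≥1) = 5/16 + 11/24 + 19/48 − 7/48 − 1/8 − 1/8 + 1/12 = 41/48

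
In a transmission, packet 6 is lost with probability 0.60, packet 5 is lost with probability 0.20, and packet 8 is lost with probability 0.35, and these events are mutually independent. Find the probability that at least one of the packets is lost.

P(none) = (1 − 0.60) × (1 − 0.20) × (1 − 0.35) = 0.40 × 0.80 × 0.65 = 0.208
P(at least one) = 1 − 0.208 = 0.792

0.792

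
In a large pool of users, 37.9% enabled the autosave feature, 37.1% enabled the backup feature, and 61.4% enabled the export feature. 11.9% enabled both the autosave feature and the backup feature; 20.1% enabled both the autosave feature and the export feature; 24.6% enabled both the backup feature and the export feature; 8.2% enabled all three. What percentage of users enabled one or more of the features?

Inclusion–exclusion gives
P(at least one) = 37.9 + 37.1 + 61.4 − 11.9 − 20.1 − 24.6 + 8.2 = 88.0%

88.0%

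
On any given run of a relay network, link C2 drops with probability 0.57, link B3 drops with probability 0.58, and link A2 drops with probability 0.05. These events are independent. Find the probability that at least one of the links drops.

0.82843

Independence gives P(none) = ∏(1 − pᵢ).
P(none) = (1 − 0.57) × (1 − 0.58) × (1 − 0.05) = 0.43 × 0.42 × 0.95 = 0.17157
P(at least one) = 1 − 0.17157 = 0.82843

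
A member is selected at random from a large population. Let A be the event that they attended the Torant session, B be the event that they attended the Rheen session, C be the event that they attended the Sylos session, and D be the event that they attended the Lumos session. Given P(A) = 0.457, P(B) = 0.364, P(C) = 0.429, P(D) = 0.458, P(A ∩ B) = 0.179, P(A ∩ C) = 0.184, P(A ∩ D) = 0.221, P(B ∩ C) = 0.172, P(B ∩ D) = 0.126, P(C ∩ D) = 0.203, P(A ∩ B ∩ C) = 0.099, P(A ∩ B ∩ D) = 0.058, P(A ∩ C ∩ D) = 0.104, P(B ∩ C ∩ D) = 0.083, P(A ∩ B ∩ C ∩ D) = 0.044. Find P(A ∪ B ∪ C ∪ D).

0.923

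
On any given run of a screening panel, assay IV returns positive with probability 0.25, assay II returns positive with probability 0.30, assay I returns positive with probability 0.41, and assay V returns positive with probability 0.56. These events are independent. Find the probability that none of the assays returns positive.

0.13629

P(none) = (1 − 0.25) × (1 − 0.30) × (1 − 0.41) × (1 − 0.56) = 0.75 × 0.70 × 0.59 × 0.44 = 0.13629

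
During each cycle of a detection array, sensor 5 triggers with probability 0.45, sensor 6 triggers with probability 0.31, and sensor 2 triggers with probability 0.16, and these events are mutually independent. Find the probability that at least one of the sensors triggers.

0.68122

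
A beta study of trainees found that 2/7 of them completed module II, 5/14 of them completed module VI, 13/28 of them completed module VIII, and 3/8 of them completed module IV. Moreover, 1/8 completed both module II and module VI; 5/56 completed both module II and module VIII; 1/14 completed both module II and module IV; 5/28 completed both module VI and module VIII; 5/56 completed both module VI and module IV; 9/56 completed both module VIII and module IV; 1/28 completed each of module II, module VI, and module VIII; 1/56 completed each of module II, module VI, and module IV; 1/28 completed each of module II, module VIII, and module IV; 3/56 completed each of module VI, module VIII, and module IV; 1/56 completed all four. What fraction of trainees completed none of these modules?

Using inclusion–exclusion:
P(at least one) = 2/7 + 5/14 + 13/28 + 3/8 − 1/8 − 5/56 − 1/14 − 5/28 − 5/56 − 9/56 + 1/28 + 1/56 + 1/28 + 3/56 − 1/56 = 25/28
P(none) = 1 − 25/28 = 3/28

3/28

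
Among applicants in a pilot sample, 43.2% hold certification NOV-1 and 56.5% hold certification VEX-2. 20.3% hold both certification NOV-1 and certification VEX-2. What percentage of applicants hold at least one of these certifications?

P(union) = 43.2 + 56.5 − 20.3 = 79.4%

79.4%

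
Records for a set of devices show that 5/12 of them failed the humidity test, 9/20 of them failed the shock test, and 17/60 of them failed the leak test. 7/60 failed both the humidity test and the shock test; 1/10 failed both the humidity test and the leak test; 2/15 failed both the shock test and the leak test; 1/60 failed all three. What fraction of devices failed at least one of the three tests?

By inclusion–exclusion:
P(≥1) = 5/12 + 9/20 + 17/60 − 7/60 − 1/10 − 2/15 + 1/60 = 49/60

49/60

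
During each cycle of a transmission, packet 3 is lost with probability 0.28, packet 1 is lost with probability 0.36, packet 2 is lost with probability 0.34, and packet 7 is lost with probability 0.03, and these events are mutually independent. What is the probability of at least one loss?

Since the events are independent, P(none) is the product of the individual non-occurrence probabilities.
P(none) = (1 − 0.28) × (1 − 0.36) × (1 − 0.34) × (1 − 0.03) = 0.72 × 0.64 × 0.66 × 0.97 = 0.29500416
P(at least one) = 1 − 0.29500416 = 0.70499584

0.70499584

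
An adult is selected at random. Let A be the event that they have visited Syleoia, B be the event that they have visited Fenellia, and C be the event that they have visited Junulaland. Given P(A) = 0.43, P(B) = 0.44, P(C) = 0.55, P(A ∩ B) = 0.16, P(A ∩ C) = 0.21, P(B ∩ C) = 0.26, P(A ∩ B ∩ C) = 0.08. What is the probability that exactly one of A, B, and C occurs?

By inclusion–exclusion (exactly-one form):
P(exactly one) = 0.43 + 0.44 + 0.55 − 2·0.16 − 2·0.21 − 2·0.26 + 3·0.08 = 0.40

0.40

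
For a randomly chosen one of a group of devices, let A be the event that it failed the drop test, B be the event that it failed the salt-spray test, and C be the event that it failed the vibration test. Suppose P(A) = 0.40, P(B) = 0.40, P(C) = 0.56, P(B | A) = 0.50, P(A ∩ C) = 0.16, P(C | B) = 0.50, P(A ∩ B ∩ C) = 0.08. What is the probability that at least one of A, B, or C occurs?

0.88

P(A ∩ B) = P(A)·P(B|A) = 0.40 × 0.50 = 0.20
P(B ∩ C) = P(B)·P(C|B) = 0.40 × 0.50 = 0.20
Using inclusion–exclusion:
P(A ∪ B ∪ C) = 0.40 + 0.40 + 0.56 − 0.20 − 0.16 − 0.20 + 0.08 = 0.88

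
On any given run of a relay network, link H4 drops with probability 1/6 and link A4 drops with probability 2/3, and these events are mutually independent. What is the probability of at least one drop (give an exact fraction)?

P(none) = (1 − 1/6) × (1 − 2/3) = 5/6 × 1/3 = 5/18
P(at least one) = 1 − 5/18 = 13/18

13/18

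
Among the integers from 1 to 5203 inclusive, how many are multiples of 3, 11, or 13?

By inclusion-exclusion,
⌊5203/3⌋ + ⌊5203/11⌋ + ⌊5203/13⌋ − ⌊5203/33⌋ − ⌊5203/39⌋ − ⌊5203/143⌋ + ⌊5203/429⌋ = 1734 + 473 + 400 − 157 − 133 − 36 + 12 = 2293

2293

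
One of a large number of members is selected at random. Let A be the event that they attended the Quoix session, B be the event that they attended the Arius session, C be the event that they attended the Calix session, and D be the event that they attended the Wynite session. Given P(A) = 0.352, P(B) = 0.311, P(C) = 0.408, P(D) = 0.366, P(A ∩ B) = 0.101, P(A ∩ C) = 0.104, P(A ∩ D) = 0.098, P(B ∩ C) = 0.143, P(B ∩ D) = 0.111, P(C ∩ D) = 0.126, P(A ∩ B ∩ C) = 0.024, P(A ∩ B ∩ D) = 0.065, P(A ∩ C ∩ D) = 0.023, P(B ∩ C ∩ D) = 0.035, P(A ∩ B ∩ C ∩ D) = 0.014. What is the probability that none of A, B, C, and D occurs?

0.113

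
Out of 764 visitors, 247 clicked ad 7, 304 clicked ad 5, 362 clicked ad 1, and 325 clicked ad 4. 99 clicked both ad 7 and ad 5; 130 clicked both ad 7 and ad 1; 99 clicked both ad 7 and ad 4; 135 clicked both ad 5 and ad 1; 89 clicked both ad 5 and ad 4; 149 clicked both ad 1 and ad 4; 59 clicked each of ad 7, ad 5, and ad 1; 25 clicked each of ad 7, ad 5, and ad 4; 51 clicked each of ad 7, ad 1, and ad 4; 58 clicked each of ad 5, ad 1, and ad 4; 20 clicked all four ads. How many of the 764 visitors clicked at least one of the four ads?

710

|union| = 247 + 304 + 362 + 325 − 99 − 130 − 99 − 135 − 89 − 149 + 59 + 25 + 51 + 58 − 20 = 710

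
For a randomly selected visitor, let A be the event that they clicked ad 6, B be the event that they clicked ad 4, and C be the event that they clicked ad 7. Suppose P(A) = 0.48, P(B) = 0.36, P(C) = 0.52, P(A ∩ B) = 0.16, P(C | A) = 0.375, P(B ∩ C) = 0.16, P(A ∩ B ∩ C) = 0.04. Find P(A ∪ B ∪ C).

0.90

P(A ∩ C) = P(A)·P(C|A) = 0.48 × 0.375 = 0.18
By inclusion–exclusion:
P(A ∪ B ∪ C) = 0.48 + 0.36 + 0.52 − 0.16 − 0.18 − 0.16 + 0.04 = 0.90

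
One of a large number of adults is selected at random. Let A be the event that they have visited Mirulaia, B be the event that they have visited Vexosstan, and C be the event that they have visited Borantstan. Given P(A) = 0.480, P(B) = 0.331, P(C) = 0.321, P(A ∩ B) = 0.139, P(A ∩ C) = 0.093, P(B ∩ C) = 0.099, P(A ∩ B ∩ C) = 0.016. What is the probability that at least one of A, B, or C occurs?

0.817

P(A ∪ B ∪ C) = 0.480 + 0.331 + 0.321 − 0.139 − 0.093 − 0.099 + 0.016 = 0.817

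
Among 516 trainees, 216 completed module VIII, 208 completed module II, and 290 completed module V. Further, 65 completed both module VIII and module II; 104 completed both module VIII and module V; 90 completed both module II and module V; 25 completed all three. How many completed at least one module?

480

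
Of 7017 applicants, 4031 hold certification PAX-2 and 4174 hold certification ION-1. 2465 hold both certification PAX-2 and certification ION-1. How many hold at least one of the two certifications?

5740

Using inclusion–exclusion:
N(≥1) = 4031 + 4174 − 2465 = 5740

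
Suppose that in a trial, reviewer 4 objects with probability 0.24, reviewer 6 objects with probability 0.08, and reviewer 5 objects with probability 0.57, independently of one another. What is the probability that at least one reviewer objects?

0.699344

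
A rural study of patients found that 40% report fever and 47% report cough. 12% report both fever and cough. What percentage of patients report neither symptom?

25%

By inclusion–exclusion:
P(≥1) = 40 + 47 − 12 = 75%
P(none) = 100% − 75% = 25%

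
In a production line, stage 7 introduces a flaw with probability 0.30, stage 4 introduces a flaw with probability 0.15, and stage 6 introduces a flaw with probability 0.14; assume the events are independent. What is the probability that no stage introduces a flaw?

0.5117

Independence gives P(none) = ∏(1 − pᵢ).
P(none) = (1 − 0.30) × (1 − 0.15) × (1 − 0.14) = 0.70 × 0.85 × 0.86 = 0.5117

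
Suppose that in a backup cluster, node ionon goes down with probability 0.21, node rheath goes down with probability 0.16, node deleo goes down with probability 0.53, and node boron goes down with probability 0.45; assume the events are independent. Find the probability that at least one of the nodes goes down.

0.8284594

P(none) = (1 − 0.21) × (1 − 0.16) × (1 − 0.53) × (1 − 0.45) = 0.79 × 0.84 × 0.47 × 0.55 = 0.1715406
P(at least one) = 1 − 0.1715406 = 0.8284594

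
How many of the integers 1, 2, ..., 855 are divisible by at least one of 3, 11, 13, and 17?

285 + 77 + 65 + 50 − 25 − 21 − 16 − 5 − 4 − 3 + 1 + 1 + 1 + 0 − 0 = 406

406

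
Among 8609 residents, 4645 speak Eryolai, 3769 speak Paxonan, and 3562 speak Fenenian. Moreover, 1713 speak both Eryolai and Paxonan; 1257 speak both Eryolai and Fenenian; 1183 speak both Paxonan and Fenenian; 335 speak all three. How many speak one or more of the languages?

Apply inclusion-exclusion:
|union| = 4645 + 3769 + 3562 − 1713 − 1257 − 1183 + 335 = 8158

8158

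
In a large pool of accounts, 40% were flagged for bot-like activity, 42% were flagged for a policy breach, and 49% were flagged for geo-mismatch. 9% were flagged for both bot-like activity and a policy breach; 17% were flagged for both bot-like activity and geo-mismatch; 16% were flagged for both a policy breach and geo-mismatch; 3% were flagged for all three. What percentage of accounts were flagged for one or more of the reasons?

92%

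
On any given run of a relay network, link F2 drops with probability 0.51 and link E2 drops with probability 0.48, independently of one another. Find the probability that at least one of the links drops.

0.7452

Independence gives P(none) = ∏(1 − pᵢ).
P(none) = (1 − 0.51) × (1 − 0.48) = 0.49 × 0.52 = 0.2548
P(at least one) = 1 − 0.2548 = 0.7452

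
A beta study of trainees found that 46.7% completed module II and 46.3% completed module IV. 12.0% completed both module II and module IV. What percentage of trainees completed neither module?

19.0%

P(union) = 46.7 + 46.3 − 12.0 = 81.0%
P(none) = 100% − 81.0% = 19.0%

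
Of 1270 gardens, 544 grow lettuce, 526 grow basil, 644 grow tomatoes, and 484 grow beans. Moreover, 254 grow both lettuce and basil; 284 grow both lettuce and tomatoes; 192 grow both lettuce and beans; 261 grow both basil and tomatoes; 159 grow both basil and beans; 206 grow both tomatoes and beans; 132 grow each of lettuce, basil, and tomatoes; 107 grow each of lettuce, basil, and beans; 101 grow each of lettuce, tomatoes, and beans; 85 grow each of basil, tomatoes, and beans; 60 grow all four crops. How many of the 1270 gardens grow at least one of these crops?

1207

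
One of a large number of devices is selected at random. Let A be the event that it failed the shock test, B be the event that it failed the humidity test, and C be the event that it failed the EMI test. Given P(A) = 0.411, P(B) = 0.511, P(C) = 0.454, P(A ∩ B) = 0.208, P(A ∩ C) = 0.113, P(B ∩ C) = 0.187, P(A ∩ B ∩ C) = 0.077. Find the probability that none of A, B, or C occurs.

0.055

P(A ∪ B ∪ C) = 0.411 + 0.511 + 0.454 − 0.208 − 0.113 − 0.187 + 0.077 = 0.945
P(none) = 1 − 0.945 = 0.055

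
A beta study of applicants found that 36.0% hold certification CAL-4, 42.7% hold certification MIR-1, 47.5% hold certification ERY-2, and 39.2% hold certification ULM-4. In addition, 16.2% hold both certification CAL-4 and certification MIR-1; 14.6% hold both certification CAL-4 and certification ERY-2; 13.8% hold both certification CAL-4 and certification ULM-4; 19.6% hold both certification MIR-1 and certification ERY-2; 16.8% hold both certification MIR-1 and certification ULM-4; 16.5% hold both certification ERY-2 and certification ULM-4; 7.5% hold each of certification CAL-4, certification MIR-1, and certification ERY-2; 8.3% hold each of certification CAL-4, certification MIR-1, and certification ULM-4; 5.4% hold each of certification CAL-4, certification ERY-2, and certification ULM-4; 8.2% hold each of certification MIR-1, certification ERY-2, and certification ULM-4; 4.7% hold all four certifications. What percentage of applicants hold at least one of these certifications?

Inclusion–exclusion gives
P(≥1) = 36.0 + 42.7 + 47.5 + 39.2 − 16.2 − 14.6 − 13.8 − 19.6 − 16.8 − 16.5 + 7.5 + 8.3 + 5.4 + 8.2 − 4.7 = 92.6%

92.6%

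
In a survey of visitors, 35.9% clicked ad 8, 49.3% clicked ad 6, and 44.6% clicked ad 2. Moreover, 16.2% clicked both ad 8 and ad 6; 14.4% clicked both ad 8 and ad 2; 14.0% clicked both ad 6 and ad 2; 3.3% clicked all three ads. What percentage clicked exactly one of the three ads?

By inclusion–exclusion (exactly-one form):
P(exactly one) = 35.9 + 49.3 + 44.6 − 2·16.2 − 2·14.4 − 2·14.0 + 3·3.3 = 50.5%

50.5%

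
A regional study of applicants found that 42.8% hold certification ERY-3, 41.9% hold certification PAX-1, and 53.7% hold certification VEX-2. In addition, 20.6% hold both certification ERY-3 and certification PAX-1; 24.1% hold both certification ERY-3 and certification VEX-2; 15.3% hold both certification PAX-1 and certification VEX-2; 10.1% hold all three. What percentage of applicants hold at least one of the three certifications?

By inclusion–exclusion:
P(≥1) = 42.8 + 41.9 + 53.7 − 20.6 − 24.1 − 15.3 + 10.1 = 88.5%

88.5%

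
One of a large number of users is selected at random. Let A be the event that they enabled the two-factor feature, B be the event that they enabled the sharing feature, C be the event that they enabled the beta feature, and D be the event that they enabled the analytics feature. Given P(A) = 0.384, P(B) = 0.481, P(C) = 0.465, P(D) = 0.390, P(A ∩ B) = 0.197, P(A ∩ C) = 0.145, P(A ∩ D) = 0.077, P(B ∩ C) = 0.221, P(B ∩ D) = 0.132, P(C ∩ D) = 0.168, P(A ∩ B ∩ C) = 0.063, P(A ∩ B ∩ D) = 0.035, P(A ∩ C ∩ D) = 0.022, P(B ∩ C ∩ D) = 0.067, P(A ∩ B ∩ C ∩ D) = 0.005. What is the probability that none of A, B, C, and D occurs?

0.038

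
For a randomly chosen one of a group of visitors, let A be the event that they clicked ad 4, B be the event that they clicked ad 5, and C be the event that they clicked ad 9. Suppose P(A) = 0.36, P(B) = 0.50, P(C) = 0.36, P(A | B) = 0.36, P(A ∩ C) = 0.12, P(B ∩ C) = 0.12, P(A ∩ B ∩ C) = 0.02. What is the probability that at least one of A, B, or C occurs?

0.82

P(A ∩ B) = P(B)·P(A|B) = 0.50 × 0.36 = 0.18
By inclusion–exclusion:
P(A ∪ B ∪ C) = 0.36 + 0.50 + 0.36 − 0.18 − 0.12 − 0.12 + 0.02 = 0.82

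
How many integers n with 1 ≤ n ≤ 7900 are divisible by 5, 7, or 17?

2802

1580 + 1128 + 464 − 225 − 92 − 66 + 13 = 2802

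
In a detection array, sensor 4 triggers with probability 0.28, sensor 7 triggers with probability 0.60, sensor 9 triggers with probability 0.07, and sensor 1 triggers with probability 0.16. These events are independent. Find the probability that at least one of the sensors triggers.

P(none) = (1 − 0.28) × (1 − 0.60) × (1 − 0.07) × (1 − 0.16) = 0.72 × 0.40 × 0.93 × 0.84 = 0.2249856
P(at least one) = 1 − 0.2249856 = 0.7750144

0.7750144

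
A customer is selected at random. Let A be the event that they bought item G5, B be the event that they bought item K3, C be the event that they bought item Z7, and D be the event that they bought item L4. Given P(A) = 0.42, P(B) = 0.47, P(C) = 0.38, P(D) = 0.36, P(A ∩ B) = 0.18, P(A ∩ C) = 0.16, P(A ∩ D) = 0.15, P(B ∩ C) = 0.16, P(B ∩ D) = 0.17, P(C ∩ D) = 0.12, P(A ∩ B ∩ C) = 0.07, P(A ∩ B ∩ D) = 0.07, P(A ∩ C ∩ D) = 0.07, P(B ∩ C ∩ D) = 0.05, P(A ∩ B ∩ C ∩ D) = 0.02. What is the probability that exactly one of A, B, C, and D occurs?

By inclusion–exclusion (exactly-one form):
P(exactly one) = 0.42 + 0.47 + 0.38 + 0.36 − 2·0.18 − 2·0.16 − 2·0.15 − 2·0.16 − 2·0.17 − 2·0.12 + 3·0.07 + 3·0.07 + 3·0.07 + 3·0.05 − 4·0.02 = 0.45

0.45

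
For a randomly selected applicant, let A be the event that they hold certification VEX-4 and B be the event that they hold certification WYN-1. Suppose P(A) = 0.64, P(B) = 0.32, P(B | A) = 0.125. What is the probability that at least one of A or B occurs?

0.88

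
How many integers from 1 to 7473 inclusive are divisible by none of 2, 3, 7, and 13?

3736 + 2491 + 1067 + 574 − 1245 − 533 − 287 − 355 − 191 − 82 + 177 + 95 + 41 + 27 − 13 = 5502
7473 − 5502 = 1971

1971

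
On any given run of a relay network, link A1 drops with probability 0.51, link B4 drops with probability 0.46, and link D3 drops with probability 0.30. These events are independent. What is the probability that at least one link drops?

0.81478

Since the events are independent, P(none) is the product of the individual non-occurrence probabilities.
P(none) = (1 − 0.51) × (1 − 0.46) × (1 − 0.30) = 0.49 × 0.54 × 0.70 = 0.18522
P(at least one) = 1 − 0.18522 = 0.81478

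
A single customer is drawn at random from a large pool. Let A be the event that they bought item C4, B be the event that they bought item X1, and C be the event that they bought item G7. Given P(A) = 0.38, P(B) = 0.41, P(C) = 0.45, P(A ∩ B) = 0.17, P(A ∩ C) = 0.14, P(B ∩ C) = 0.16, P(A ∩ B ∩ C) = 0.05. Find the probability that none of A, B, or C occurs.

P(A ∪ B ∪ C) = 0.38 + 0.41 + 0.45 − 0.17 − 0.14 − 0.16 + 0.05 = 0.82
P(none) = 1 − 0.82 = 0.18

0.18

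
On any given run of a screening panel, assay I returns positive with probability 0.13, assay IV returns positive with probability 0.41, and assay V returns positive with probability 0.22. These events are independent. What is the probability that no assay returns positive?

P(none) = (1 − 0.13) × (1 − 0.41) × (1 − 0.22) = 0.87 × 0.59 × 0.78 = 0.400374

0.400374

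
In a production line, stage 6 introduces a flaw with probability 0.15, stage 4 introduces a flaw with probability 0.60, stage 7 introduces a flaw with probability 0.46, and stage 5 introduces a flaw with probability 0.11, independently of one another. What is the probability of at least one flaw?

0.836596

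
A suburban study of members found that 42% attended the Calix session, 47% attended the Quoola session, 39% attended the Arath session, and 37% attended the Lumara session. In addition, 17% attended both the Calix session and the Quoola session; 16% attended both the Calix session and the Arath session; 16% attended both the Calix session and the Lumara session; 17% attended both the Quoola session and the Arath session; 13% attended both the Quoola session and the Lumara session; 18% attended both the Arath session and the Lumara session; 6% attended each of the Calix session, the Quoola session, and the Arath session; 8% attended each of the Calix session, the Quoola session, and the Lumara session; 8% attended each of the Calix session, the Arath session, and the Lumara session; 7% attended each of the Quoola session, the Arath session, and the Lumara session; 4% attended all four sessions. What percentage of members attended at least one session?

P(≥1) = 42 + 47 + 39 + 37 − 17 − 16 − 16 − 17 − 13 − 18 + 6 + 8 + 8 + 7 − 4 = 93%

93%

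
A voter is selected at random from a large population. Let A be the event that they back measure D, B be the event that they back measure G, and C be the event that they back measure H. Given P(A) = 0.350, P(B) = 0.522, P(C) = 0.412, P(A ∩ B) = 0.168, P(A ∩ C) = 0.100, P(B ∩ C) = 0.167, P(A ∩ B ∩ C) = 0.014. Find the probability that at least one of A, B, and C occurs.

P(A ∪ B ∪ C) = 0.350 + 0.522 + 0.412 − 0.168 − 0.100 − 0.167 + 0.014 = 0.863

0.863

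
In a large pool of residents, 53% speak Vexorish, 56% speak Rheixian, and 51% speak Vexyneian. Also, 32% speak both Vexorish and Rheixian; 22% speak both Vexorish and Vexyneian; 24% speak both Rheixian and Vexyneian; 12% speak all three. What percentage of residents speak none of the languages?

6%

Apply inclusion-exclusion:
P(union) = 53 + 56 + 51 − 32 − 22 − 24 + 12 = 94%
P(none) = 100% − 94% = 6%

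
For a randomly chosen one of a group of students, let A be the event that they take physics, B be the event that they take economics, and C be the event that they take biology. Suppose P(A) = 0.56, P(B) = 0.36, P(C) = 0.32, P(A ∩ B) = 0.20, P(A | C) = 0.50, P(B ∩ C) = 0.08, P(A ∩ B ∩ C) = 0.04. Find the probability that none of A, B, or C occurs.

0.16

P(A ∩ C) = P(C)·P(A|C) = 0.32 × 0.50 = 0.16
Using inclusion–exclusion:
P(A ∪ B ∪ C) = 0.56 + 0.36 + 0.32 − 0.20 − 0.16 − 0.08 + 0.04 = 0.84
P(none) = 1 − 0.84 = 0.16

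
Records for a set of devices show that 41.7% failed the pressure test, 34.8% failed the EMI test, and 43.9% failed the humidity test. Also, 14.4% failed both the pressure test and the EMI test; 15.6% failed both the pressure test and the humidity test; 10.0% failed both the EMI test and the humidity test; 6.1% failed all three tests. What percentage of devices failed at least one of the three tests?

By inclusion-exclusion,
P(at least one) = 41.7 + 34.8 + 43.9 − 14.4 − 15.6 − 10.0 + 6.1 = 86.5%

86.5%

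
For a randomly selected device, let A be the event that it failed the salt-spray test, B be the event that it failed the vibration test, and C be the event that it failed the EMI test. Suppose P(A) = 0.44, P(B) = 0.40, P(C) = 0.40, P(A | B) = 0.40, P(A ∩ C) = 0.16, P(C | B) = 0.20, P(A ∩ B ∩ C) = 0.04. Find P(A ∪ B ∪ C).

0.88

P(A ∩ B) = P(B)·P(A|B) = 0.40 × 0.40 = 0.16
P(B ∩ C) = P(B)·P(C|B) = 0.40 × 0.20 = 0.08
P(A ∪ B ∪ C) = 0.44 + 0.40 + 0.40 − 0.16 − 0.16 − 0.08 + 0.04 = 0.88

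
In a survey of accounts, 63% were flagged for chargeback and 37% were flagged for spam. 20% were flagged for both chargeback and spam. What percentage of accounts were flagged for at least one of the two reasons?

80%

P(union) = 63 + 37 − 20 = 80%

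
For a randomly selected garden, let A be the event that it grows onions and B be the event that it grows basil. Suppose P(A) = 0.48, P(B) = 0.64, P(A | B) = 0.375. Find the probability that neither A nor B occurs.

0.12

P(A ∩ B) = P(B)·P(A|B) = 0.64 × 0.375 = 0.24
Apply inclusion-exclusion:
P(A ∪ B) = 0.48 + 0.64 − 0.24 = 0.88
P(none) = 1 − 0.88 = 0.12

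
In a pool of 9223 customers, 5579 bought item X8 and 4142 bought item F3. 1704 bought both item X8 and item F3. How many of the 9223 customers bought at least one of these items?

8017

|at least one| = 5579 + 4142 − 1704 = 8017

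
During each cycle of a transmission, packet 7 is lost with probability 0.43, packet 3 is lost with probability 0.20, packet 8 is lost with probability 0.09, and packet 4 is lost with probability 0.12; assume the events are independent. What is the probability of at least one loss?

Since the events are independent, P(none) is the product of the individual non-occurrence probabilities.
P(none) = (1 − 0.43) × (1 − 0.20) × (1 − 0.09) × (1 − 0.12) = 0.57 × 0.80 × 0.91 × 0.88 = 0.3651648
P(at least one) = 1 − 0.3651648 = 0.6348352

0.6348352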